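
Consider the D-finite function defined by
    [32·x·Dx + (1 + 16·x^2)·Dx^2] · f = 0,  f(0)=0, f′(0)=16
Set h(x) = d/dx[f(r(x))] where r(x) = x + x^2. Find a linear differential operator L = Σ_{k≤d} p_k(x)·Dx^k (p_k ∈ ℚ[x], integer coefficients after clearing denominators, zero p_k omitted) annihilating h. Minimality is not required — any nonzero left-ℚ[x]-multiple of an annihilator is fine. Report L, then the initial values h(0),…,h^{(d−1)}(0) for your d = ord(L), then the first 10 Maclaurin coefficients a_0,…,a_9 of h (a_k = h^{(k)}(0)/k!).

L = (-2 + 32·x + 128·x^2 + 192·x^3 + 96·x^4) + (1 + 2·x + 16·x^2 + 64·x^3 + 80·x^4 + 32·x^5)·Dx  (order 1).
h: a_k = 16, 32, -256, -1024, 2816, 24064, -8192, -458752, -684032, 7217152, …
ICs: h(0) = 16.

f: a_k = 0, 16, 0, -256/3, 0, 4096/5, 0, -65536/7, 0, 1048576/9, …
Substitute x→r, Dx→(1/r')Dx; clear ⇒ L₀.
Differentiate: ansatz ord ≤ ord L₀ ⇒ L.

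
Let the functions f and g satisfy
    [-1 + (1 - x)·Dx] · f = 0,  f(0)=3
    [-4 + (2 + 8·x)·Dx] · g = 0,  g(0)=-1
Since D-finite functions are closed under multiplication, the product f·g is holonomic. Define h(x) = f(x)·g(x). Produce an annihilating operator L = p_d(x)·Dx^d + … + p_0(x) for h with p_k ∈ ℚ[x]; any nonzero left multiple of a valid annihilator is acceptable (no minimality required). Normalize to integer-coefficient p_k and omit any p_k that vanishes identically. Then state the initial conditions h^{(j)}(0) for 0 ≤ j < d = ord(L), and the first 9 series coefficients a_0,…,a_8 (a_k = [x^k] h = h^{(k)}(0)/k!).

L = (3 + 2·x) + (-1 - 3·x + 4·x^2)·Dx  (order 1).
h: a_k = -3, -9, -3, -15, 15, -69, 183, -609, 1965, …
ICs: h(0) = -3.

f: a_k = 3, 3, 3, 3, 3, 3, 3, 3, 3, …
g: a_k = -1, -2, 2, -4, 10, -28, 84, -264, 858, …
h₀=f·g: eliminate ⇒ L₀, order ≤ 1·1.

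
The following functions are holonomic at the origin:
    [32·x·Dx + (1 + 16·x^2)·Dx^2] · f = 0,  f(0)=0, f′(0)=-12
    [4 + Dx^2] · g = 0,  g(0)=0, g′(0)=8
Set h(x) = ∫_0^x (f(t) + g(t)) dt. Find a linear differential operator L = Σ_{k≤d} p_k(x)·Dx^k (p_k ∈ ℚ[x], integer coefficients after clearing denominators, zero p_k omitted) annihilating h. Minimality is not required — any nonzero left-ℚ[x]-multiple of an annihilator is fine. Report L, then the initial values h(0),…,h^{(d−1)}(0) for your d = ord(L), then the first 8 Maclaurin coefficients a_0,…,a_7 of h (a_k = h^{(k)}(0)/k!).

L = (-6016·x + 102400·x^3 + 32768·x^5)·Dx^2 + (-28 + 1216·x^2 + 27648·x^4 + 16384·x^6)·Dx^3 + (-1504·x + 25600·x^3 + 8192·x^5)·Dx^4 + (-7 + 304·x^2 + 6912·x^4 + 4096·x^6)·Dx^5  (order 5).
h: a_k = 0, 0, -2, 0, 44/3, 0, -920/9, 0, …
ICs: h(0) = 0, h′(0) = 0, h′′(0) = -4, h′′′(0) = 0, h′′′′(0) = 352.

f: a_k = 0, -12, 0, 64, 0, -3072/5, 0, 49152/7, …
g: a_k = 0, 8, 0, -16/3, 0, 16/15, 0, -32/315, …
f+g: L₀ = lclm(L_f,L_g), ord ≤ 2+2.
h=∫₀ˣh₀: take L = L₀·Dx.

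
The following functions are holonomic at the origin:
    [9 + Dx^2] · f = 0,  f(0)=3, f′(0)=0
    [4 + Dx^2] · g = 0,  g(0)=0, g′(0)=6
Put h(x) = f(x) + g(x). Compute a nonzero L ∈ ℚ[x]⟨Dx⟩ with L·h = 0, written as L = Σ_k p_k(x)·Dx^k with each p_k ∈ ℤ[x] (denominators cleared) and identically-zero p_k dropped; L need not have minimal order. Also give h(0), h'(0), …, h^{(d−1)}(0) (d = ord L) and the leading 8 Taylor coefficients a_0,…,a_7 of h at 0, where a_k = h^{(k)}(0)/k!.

f: a_k = 3, 0, -27/2, 0, 81/8, 0, -243/80, 0, …
g: a_k = 0, 6, 0, -4, 0, 4/5, 0, -8/105, …
h₀=f+g: left-lcm gives L₀, ord ≤ 4.
L = 36 + 13·Dx^2 + Dx^4  (order 4).
h: a_k = 3, 6, -27/2, -4, 81/8, 4/5, -243/80, -8/105, …
ICs: h(0) = 3, h′(0) = 6, h′′(0) = -27, h′′′(0) = -24.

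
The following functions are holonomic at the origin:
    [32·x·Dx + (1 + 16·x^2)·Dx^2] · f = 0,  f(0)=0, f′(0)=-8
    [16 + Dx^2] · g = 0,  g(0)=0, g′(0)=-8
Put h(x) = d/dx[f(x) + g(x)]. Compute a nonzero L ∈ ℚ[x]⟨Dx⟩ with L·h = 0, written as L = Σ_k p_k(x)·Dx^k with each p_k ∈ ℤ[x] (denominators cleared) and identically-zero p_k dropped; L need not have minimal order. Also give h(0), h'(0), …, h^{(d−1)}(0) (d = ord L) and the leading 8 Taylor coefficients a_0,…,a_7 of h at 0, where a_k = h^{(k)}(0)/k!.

L = (-5632·x + 114688·x^3 + 131072·x^5) + (-16 + 1792·x^2 + 36864·x^4 + 65536·x^6)·Dx + (-352·x + 7168·x^3 + 8192·x^5)·Dx^2 + (-1 + 112·x^2 + 2304·x^4 + 4096·x^6)·Dx^3  (order 3).
h: a_k = -16, 0, 192, 0, -6400/3, 0, 1476608/45, 0, …
ICs: h(0) = -16, h′(0) = 0, h′′(0) = 384.

f: a_k = 0, -8, 0, 128/3, 0, -2048/5, 0, 32768/7, …
g: a_k = 0, -8, 0, 64/3, 0, -256/15, 0, 2048/315, …
Weyl lclm of L_f,L_g ⇒ L₀ (ord ≤ 4).
h₀' ⇒ L via d/dx closure of L₀.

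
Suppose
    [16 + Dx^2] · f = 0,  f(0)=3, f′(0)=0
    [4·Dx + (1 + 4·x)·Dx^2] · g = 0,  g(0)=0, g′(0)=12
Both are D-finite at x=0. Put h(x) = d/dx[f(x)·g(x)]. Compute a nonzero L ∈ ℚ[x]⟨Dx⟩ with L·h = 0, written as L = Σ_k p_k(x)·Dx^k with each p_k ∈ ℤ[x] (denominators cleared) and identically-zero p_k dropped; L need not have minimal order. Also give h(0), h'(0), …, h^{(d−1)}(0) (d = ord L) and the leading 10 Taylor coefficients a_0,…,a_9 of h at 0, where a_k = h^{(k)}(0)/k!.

f: a_k = 3, 0, -24, 0, 32, 0, -256/15, 0, 512/105, 0, …
g: a_k = 0, 12, -24, 64, -192, 3072/5, -2048, 49152/7, -24576, 262144/3, …
h₀=f·g: eliminate ⇒ L₀, order ≤ 2·2.
Differentiate: ansatz ord ≤ ord L₀ ⇒ L.
L = (-6400 - 45056·x - 172032·x^2 + 196608·x^3 + 2818048·x^4 + 6291456·x^5 + 4194304·x^6) + (-1536 - 8192·x + 20480·x^2 + 245760·x^3 + 655360·x^4 + 524288·x^5)·Dx + (-448 - 2816·x - 3584·x^2 + 73728·x^3 + 401408·x^4 + 786432·x^5 + 524288·x^6)·Dx^2 + (-96 - 512·x + 1280·x^2 + 15360·x^3 + 40960·x^4 + 32768·x^5)·Dx^3 + (-3 + 448·x^2 + 3840·x^3 + 14080·x^4 + 24576·x^5 + 16384·x^6)·Dx^4  (order 4).
h: a_k = 36, -144, -288, 0, 3456, -13824, 285696/5, -1212416/5, 7071744/7, -29138944/7, …
ICs: h(0) = 36, h′(0) = -144, h′′(0) = -576, h′′′(0) = 0.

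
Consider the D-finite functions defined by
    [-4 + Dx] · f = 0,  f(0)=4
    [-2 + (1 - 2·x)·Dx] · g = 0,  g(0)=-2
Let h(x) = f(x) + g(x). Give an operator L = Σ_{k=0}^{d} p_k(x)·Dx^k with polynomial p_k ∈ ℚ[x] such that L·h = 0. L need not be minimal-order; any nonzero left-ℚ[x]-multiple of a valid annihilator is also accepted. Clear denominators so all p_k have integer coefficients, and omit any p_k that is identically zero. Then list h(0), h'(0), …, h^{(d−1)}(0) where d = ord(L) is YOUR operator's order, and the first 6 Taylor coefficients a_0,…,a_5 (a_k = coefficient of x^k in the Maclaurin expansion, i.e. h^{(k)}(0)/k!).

f: a_k = 4, 16, 32, 128/3, 128/3, 512/15, …
g: a_k = -2, -4, -8, -16, -32, -64, …
Sum ⇒ L₀ = lclm(L_f,L_g) in ℚ(x)⟨Dx⟩.
L = 32·x + (4 - 32·x + 32·x^2)·Dx + (-1 + 6·x - 8·x^2)·Dx^2  (order 2).
h: a_k = 2, 12, 24, 80/3, 32/3, -448/15, …
ICs: h(0) = 2, h′(0) = 12.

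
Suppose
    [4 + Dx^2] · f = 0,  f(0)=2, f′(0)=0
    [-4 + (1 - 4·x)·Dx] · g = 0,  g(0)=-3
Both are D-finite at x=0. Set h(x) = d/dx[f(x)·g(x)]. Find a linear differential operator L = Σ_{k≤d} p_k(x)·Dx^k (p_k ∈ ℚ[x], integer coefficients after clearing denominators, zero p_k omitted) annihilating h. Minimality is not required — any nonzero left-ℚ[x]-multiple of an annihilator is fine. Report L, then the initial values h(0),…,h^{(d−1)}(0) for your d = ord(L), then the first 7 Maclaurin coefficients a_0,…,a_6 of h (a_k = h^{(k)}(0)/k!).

f: a_k = 2, 0, -4, 0, 4/3, 0, -8/45, …
g: a_k = -3, -12, -48, -192, -768, -3072, -12288, …
f·g: L₀ = L_f ⊗_s L_g, ord ≤ 2·1.
Differentiate: ansatz ord ≤ ord L₀ ⇒ L.
L = (-28 - 32·x + 64·x^2) + (-8 + 32·x)·Dx + (1 - 8·x + 16·x^2)·Dx^2  (order 2).
h: a_k = -24, -168, -1008, -5392, -26960, -647024/5, -9058336/15, …
ICs: h(0) = -24, h′(0) = -168.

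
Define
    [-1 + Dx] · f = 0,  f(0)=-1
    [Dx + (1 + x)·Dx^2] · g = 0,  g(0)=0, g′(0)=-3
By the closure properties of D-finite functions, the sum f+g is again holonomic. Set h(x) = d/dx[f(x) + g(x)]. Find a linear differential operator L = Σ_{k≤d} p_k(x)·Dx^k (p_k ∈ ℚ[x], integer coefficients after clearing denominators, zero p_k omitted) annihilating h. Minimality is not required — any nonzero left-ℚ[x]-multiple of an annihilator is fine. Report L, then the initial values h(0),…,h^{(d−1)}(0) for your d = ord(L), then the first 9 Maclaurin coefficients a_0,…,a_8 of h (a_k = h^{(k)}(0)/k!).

f: a_k = -1, -1, -1/2, -1/6, -1/24, -1/120, -1/720, -1/5040, -1/40320, …
g: a_k = 0, -3, 3/2, -1, 3/4, -3/5, 1/2, -3/7, 3/8, …
f+g: L₀ = lclm(L_f,L_g), ord ≤ 1+2.
h₀' ⇒ L via d/dx closure of L₀.
L = (-3 - x) + (1 - 2·x - x^2)·Dx + (2 + 3·x + x^2)·Dx^2  (order 2).
h: a_k = -4, 2, -7/2, 17/6, -73/24, 359/120, -2161/720, 15119/5040, -120961/40320, …
ICs: h(0) = -4, h′(0) = 2.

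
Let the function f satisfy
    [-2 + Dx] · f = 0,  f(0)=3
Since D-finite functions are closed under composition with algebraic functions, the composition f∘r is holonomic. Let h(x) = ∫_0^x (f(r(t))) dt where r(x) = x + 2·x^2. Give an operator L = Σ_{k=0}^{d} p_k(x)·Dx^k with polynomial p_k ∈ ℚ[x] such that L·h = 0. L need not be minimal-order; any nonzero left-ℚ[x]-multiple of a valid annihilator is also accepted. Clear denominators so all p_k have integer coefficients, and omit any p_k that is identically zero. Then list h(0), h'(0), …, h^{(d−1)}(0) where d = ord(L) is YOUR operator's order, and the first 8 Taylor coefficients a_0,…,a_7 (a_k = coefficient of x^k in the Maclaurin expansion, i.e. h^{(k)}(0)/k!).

L = (-2 - 8·x)·Dx + Dx^2  (order 2).
h: a_k = 0, 3, 3, 6, 7, 10, 54/5, 1324/105, …
ICs: h(0) = 0, h′(0) = 3.

f: a_k = 3, 6, 6, 4, 2, 4/5, 4/15, 8/105, …
L₀ from L_f via x↦r, Dx↦r'^{-1}Dx.
h=∫h₀ ⇒ L = L₀·Dx.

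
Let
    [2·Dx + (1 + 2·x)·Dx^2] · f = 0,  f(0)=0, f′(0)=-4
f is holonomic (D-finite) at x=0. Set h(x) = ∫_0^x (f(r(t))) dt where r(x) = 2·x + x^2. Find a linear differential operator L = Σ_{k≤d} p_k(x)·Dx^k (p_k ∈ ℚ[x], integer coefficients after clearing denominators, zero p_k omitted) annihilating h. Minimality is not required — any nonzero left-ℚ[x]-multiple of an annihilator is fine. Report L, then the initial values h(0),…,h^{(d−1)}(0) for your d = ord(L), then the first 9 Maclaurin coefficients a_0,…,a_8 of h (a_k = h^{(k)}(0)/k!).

f: a_k = 0, -4, 4, -16/3, 8, -64/5, 64/3, -256/7, 64, …
Change of var in L_f (x↦r) gives L₀.
h=∫₀ˣh₀: take L = L₀·Dx.
L = (3 + 4·x + 2·x^2)·Dx^2 + (1 + 5·x + 6·x^2 + 2·x^3)·Dx^3  (order 3).
h: a_k = 0, 0, -4, 4, -20/3, 68/5, -464/15, 528/7, -1352/7, …
ICs: h(0) = 0, h′(0) = 0, h′′(0) = -8.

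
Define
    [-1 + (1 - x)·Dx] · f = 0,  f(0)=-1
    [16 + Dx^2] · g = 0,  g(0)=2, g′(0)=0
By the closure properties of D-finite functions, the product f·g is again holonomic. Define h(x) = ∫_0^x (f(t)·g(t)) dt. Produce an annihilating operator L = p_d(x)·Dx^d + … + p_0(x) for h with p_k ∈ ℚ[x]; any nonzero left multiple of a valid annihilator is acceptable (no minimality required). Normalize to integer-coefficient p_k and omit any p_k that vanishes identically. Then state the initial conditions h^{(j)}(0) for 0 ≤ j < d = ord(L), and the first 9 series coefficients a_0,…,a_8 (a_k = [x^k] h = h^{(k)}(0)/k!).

f: a_k = -1, -1, -1, -1, -1, -1, -1, -1, -1, …
g: a_k = 2, 0, -16, 0, 64/3, 0, -512/45, 0, 1024/315, …
f·g: L₀ = L_f ⊗_s L_g, ord ≤ 1·2.
h=∫₀ˣh₀: take L = L₀·Dx.
L = (-16 + 16·x)·Dx + 2·Dx^2 + (-1 + x)·Dx^3  (order 3).
h: a_k = 0, -2, -1, 14/3, 7/2, -22/15, -11/9, 26/45, 91/180, …
ICs: h(0) = 0, h′(0) = -2, h′′(0) = -2.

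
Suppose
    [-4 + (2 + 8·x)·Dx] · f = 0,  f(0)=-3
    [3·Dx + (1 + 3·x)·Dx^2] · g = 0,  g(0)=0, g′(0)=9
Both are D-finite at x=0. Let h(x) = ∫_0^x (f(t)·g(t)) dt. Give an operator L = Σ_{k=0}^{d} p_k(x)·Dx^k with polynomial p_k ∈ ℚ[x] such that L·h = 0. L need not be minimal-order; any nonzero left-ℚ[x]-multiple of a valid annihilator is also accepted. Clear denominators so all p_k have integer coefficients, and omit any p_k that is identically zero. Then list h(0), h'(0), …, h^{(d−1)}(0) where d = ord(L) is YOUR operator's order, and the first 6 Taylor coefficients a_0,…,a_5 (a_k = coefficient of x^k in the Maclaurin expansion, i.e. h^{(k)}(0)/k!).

f: a_k = -3, -6, 6, -12, 30, -84, …
g: a_k = 0, 9, -27/2, 27, -243/4, 729/5, …
f·g: L₀ = L_f ⊗_s L_g, ord ≤ 1·2.
h=∫h₀ ⇒ L = L₀·Dx.
L = (6 + 12·x)·Dx + (-1 - 4·x)·Dx^2 + (1 + 11·x + 40·x^2 + 48·x^3)·Dx^3  (order 3).
h: a_k = 0, 0, -27/2, -9/2, 27/2, -135/4, …
ICs: h(0) = 0, h′(0) = 0, h′′(0) = -27.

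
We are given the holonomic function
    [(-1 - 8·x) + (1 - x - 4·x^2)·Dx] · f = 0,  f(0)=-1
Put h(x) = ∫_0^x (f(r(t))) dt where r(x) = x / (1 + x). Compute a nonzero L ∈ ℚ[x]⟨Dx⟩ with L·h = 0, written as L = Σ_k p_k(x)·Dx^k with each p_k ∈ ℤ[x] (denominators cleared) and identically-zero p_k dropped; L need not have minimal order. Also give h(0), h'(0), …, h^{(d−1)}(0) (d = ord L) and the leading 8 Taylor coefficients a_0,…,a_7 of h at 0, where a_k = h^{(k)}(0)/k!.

f: a_k = -1, -1, -5, -9, -29, -65, -181, -441, …
L₀ from L_f via x↦r, Dx↦r'^{-1}Dx.
h=∫₀ˣh₀: take L = L₀·Dx.
L = (1 + 9·x)·Dx + (-1 - 2·x + 3·x^2 + 4·x^3)·Dx^2  (order 2).
h: a_k = 0, -1, -1/2, -4/3, 0, -16/5, 8/3, -80/7, …
ICs: h(0) = 0, h′(0) = -1.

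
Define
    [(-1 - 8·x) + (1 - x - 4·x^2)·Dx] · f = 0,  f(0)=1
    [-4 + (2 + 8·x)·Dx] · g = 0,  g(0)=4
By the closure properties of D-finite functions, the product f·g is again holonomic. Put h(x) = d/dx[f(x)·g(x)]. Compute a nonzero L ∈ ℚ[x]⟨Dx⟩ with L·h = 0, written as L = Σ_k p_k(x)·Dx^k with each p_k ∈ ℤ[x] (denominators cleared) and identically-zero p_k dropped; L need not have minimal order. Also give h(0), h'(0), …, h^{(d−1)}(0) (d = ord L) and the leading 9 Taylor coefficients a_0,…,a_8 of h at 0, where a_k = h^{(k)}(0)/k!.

L = (10 + 156·x + 540·x^2 + 800·x^3 + 960·x^4) + (-3 - 19·x - 30·x^2 + 56·x^3 + 352·x^4 + 384·x^5)·Dx  (order 1).
h: a_k = 12, 40, 252, 496, 2860, 4392, 28532, 28576, 281844, …
ICs: h(0) = 12.

f: a_k = 1, 1, 5, 9, 29, 65, 181, 441, 1165, …
g: a_k = 4, 8, -8, 16, -40, 112, -336, 1056, -3432, …
Product ⇒ symmetric product L₀, ord ≤ 1.
h₀' ⇒ L via d/dx closure of L₀.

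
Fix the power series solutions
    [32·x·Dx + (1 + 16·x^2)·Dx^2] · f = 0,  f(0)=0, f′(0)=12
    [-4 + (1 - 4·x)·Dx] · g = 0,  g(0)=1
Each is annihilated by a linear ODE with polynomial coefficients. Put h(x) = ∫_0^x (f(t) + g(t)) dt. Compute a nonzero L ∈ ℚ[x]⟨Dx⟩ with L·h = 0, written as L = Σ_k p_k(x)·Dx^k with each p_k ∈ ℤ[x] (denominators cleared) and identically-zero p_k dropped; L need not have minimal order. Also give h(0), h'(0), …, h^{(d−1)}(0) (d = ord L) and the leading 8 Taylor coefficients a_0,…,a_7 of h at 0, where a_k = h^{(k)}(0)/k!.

L = (32 - 512·x - 1536·x^2)·Dx^2 + (-16 + 32·x - 256·x^2 - 1536·x^3)·Dx^3 + (1 - 256·x^4)·Dx^4  (order 4).
h: a_k = 0, 1, 8, 16/3, 0, 256/5, 4096/15, 4096/7, …
ICs: h(0) = 0, h′(0) = 1, h′′(0) = 16, h′′′(0) = 32.

f: a_k = 0, 12, 0, -64, 0, 3072/5, 0, -49152/7, …
g: a_k = 1, 4, 16, 64, 256, 1024, 4096, 16384, …
f+g: L₀ = lclm(L_f,L_g), ord ≤ 2+1.
∫: right-multiply L₀ by Dx.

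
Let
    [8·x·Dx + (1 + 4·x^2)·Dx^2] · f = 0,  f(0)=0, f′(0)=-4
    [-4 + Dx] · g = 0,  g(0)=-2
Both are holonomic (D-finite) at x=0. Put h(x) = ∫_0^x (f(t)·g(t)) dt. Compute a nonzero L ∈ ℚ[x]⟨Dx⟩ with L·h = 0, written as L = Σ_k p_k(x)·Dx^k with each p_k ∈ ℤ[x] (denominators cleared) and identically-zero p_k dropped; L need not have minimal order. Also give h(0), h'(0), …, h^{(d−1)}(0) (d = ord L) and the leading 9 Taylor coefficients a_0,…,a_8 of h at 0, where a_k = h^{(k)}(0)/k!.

L = (16 - 32·x + 64·x^2)·Dx + (-8 + 8·x - 32·x^2)·Dx^2 + (1 + 4·x^2)·Dx^3  (order 3).
h: a_k = 0, 0, 4, 32/3, 40/3, 128/15, 64/15, 512/63, 832/105, …
ICs: h(0) = 0, h′(0) = 0, h′′(0) = 8.

f: a_k = 0, -4, 0, 16/3, 0, -64/5, 0, 256/7, 0, …
g: a_k = -2, -8, -16, -64/3, -64/3, -256/15, -512/45, -2048/315, -1024/315, …
L₀ := L_f ⊗_s L_g (sym. prod.), ord ≤ 2.
Integrate: L := L₀·Dx.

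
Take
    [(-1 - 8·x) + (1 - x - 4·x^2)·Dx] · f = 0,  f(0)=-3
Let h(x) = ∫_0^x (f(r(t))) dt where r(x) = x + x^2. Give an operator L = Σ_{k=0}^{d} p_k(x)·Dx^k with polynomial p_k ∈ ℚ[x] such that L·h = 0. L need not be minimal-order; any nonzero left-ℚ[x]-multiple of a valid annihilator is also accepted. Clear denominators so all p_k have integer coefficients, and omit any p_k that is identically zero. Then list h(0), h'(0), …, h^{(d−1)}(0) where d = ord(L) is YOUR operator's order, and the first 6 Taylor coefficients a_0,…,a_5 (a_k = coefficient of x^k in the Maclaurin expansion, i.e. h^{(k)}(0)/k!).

f: a_k = -3, -3, -15, -27, -87, -195, …
h₀=f(r): pull back L_f along r ⇒ L₀.
h=∫h₀ ⇒ L = L₀·Dx.
L = (1 + 10·x + 24·x^2 + 16·x^3)·Dx + (-1 + x + 5·x^2 + 8·x^3 + 4·x^4)·Dx^2  (order 2).
h: a_k = 0, -3, -3/2, -6, -57/4, -183/5, …
ICs: h(0) = 0, h′(0) = -3.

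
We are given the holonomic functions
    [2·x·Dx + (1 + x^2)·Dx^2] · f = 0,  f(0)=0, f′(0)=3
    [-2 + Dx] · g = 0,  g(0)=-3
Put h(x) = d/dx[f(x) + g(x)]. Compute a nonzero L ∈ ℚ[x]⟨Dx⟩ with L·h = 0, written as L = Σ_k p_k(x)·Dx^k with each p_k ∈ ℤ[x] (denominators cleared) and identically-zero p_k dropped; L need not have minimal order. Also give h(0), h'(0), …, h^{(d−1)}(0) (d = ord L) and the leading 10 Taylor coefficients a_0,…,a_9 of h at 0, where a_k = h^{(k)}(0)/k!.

L = (2 - 4·x - 6·x^2 - 4·x^3) + (-3 - x^2 - 2·x^4)·Dx + (1 + x + 2·x^2 + x^3 + x^4)·Dx^2  (order 2).
h: a_k = -3, -12, -15, -8, -1, -8/5, -53/15, -16/105, 311/105, -8/945, …
ICs: h(0) = -3, h′(0) = -12.

f: a_k = 0, 3, 0, -1, 0, 3/5, 0, -3/7, 0, 1/3, …
g: a_k = -3, -6, -6, -4, -2, -4/5, -4/15, -8/105, -2/105, -4/945, …
L₀ := lclm(L_f,L_g); ord L₀ ≤ 2+1.
Derive L from L₀ (diff closure).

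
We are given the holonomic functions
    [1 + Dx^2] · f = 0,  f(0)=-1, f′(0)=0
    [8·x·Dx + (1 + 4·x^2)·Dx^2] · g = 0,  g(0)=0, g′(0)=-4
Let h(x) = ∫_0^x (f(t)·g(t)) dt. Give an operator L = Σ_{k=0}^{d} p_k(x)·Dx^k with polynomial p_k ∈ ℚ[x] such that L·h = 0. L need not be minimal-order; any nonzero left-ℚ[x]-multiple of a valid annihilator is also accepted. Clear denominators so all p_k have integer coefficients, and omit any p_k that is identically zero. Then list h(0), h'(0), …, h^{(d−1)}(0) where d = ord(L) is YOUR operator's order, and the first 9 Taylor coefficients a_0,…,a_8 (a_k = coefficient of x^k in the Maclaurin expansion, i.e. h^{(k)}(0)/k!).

L = (85 + 944·x^2 + 416·x^4 + 256·x^6 + 256·x^8)·Dx + (144·x + 704·x^3 + 768·x^5 + 1024·x^7)·Dx^2 + (90 + 992·x^2 + 576·x^4 + 512·x^6 + 512·x^8)·Dx^3 + (144·x + 704·x^3 + 768·x^5 + 1024·x^7)·Dx^4 + (5 + 48·x^2 + 160·x^4 + 256·x^6 + 256·x^8)·Dx^5  (order 5).
h: a_k = 0, 0, 2, 0, -11/6, 0, 469/180, 0, -54431/10080, …
ICs: h(0) = 0, h′(0) = 0, h′′(0) = 4, h′′′(0) = 0, h′′′′(0) = -44.

f: a_k = -1, 0, 1/2, 0, -1/24, 0, 1/720, 0, -1/40320, …
g: a_k = 0, -4, 0, 16/3, 0, -64/5, 0, 256/7, 0, …
h₀=f·g: eliminate ⇒ L₀, order ≤ 2·2.
h=∫₀ˣh₀: take L = L₀·Dx.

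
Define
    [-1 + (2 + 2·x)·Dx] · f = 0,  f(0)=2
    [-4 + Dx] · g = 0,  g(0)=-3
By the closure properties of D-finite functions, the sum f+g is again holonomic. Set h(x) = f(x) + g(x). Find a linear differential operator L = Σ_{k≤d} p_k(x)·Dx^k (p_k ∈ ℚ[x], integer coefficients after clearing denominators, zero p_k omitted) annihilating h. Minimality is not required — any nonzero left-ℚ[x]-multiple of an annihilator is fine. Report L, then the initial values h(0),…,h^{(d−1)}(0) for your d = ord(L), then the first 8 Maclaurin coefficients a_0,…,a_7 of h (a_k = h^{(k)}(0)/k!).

L = (36 + 32·x) + (-65 - 128·x - 64·x^2)·Dx + (14 + 30·x + 16·x^2)·Dx^2  (order 2).
h: a_k = -1, -11, -97/4, -255/8, -2053/64, -16349/640, -131387/7680, -1045111/107520, …
ICs: h(0) = -1, h′(0) = -11.

f: a_k = 2, 1, -1/4, 1/8, -5/64, 7/128, -21/512, 33/1024, …
g: a_k = -3, -12, -24, -32, -32, -128/5, -256/15, -1024/105, …
f+g: L₀ = lclm(L_f,L_g), ord ≤ 1+1.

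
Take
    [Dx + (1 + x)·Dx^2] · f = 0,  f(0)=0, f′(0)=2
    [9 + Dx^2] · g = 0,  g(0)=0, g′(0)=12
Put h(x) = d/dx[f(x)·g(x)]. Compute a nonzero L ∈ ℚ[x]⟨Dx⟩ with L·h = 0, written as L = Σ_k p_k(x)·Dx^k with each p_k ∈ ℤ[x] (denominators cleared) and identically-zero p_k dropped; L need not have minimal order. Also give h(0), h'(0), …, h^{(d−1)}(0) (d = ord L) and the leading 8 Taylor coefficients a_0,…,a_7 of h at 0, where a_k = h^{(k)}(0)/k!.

f: a_k = 0, 2, -1, 2/3, -1/2, 2/5, -1/3, 2/7, …
g: a_k = 0, 12, 0, -18, 0, 81/10, 0, -243/140, …
L₀ := L_f ⊗_s L_g (sym. prod.), ord ≤ 4.
h₀' ⇒ L via d/dx closure of L₀.
L = (13743 + 107892·x + 319302·x^2 + 475308·x^3 + 381267·x^4 + 157464·x^5 + 26244·x^6) + (4104 + 24192·x + 53460·x^2 + 56700·x^3 + 29160·x^4 + 5832·x^5)·Dx + (4020 + 27828·x + 76770·x^2 + 109512·x^3 + 85698·x^4 + 34992·x^5 + 5832·x^6)·Dx^2 + (456 + 2688·x + 5940·x^2 + 6300·x^3 + 3240·x^4 + 648·x^5)·Dx^3 + (277 + 1760·x + 4588·x^2 + 6300·x^3 + 4815·x^4 + 1944·x^5 + 324·x^6)·Dx^4  (order 4).
h: a_k = 0, 48, -36, -112, 60, 54, -217/10, -516/35, …
ICs: h(0) = 0, h′(0) = 48, h′′(0) = -72, h′′′(0) = -672.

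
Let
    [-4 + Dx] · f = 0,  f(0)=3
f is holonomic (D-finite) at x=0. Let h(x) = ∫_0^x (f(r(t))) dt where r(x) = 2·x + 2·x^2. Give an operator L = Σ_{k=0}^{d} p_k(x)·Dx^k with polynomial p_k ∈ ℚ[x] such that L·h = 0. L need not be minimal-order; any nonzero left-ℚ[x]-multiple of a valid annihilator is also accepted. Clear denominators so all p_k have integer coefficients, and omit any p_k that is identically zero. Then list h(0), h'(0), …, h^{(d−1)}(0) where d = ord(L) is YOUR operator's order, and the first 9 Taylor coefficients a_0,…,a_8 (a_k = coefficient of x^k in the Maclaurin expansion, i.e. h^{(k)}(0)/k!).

L = (-8 - 16·x)·Dx + Dx^2  (order 2).
h: a_k = 0, 3, 12, 40, 112, 1376/5, 9088/15, 127744/105, 47360/21, …
ICs: h(0) = 0, h′(0) = 3.

f: a_k = 3, 12, 24, 32, 32, 128/5, 256/15, 1024/105, 512/105, …
L₀ from L_f via x↦r, Dx↦r'^{-1}Dx.
Integrate: L := L₀·Dx.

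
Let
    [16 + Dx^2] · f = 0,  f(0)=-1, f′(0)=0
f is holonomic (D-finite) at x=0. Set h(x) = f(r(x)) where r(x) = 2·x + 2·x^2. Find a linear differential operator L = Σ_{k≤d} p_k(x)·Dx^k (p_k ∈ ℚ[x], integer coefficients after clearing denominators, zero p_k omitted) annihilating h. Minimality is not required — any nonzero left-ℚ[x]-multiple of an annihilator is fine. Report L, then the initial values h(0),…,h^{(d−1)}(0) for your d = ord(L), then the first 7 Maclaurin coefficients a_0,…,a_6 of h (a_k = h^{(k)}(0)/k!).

f: a_k = -1, 0, 8, 0, -32/3, 0, 256/45, …
f∘r: x↦r, Dx↦Dx/r' in L_f ⇒ L₀.
L = (64 + 384·x + 768·x^2 + 512·x^3) - 2·Dx + (1 + 2·x)·Dx^2  (order 2).
h: a_k = -1, 0, 32, 64, -416/3, -2048/3, -29696/45, …
ICs: h(0) = -1, h′(0) = 0.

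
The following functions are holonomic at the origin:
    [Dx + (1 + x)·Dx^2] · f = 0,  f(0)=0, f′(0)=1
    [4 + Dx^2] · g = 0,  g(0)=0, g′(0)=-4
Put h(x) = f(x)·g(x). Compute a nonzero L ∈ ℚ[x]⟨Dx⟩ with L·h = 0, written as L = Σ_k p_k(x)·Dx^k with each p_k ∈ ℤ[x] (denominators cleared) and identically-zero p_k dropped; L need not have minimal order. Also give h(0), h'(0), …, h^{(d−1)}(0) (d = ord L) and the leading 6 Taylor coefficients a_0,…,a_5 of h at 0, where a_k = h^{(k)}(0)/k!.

f: a_k = 0, 1, -1/2, 1/3, -1/4, 1/5, …
g: a_k = 0, -4, 0, 8/3, 0, -8/15, …
f·g: L₀ = L_f ⊗_s L_g, ord ≤ 2·2.
L = (168 + 864·x + 1456·x^2 + 1024·x^3 + 256·x^4) + (112 + 368·x + 384·x^2 + 128·x^3)·Dx + (102 + 464·x + 744·x^2 + 512·x^3 + 128·x^4)·Dx^2 + (28 + 92·x + 96·x^2 + 32·x^3)·Dx^3 + (15 + 62·x + 95·x^2 + 64·x^3 + 16·x^4)·Dx^4  (order 4).
h: a_k = 0, 0, -4, 2, 4/3, -1/3, …
ICs: h(0) = 0, h′(0) = 0, h′′(0) = -8, h′′′(0) = 12.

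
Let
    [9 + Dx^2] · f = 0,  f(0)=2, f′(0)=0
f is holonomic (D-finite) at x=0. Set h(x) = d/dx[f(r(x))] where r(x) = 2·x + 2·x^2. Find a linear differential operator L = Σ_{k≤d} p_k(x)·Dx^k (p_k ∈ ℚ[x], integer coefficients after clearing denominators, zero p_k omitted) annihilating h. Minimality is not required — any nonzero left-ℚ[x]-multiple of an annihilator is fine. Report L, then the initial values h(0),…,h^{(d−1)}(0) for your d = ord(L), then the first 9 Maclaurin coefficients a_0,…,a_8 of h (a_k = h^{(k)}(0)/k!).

f: a_k = 2, 0, -9, 0, 27/4, 0, -81/40, 0, 729/2240, …
h₀=f(r): pull back L_f along r ⇒ L₀.
Differentiate: ansatz ord ≤ ord L₀ ⇒ L.
L = (48 + 288·x + 864·x^2 + 1152·x^3 + 576·x^4) + (-6 - 12·x)·Dx + (1 + 4·x + 4·x^2)·Dx^2  (order 2).
h: a_k = 0, -72, -216, 288, 2160, 15552/5, -12096/5, -490752/35, -606528/35, …
ICs: h(0) = 0, h′(0) = -72.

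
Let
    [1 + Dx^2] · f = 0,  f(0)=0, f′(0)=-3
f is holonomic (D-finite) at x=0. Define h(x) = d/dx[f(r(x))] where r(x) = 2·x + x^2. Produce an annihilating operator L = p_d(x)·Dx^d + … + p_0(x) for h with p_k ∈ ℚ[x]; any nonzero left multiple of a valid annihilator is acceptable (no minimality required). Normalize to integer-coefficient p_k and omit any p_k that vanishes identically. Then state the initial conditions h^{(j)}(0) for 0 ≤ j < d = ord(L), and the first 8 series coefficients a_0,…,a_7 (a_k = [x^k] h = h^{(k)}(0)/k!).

f: a_k = 0, -3, 0, 1/2, 0, -1/40, 0, 1/1680, …
L₀ from L_f via x↦r, Dx↦r'^{-1}Dx.
h₀' ⇒ L via d/dx closure of L₀.
L = (7 + 16·x + 24·x^2 + 16·x^3 + 4·x^4) + (-3 - 3·x)·Dx + (1 + 2·x + x^2)·Dx^2  (order 2).
h: a_k = -6, -6, 12, 24, 11, -9, -202/15, -88/15, …
ICs: h(0) = -6, h′(0) = -6.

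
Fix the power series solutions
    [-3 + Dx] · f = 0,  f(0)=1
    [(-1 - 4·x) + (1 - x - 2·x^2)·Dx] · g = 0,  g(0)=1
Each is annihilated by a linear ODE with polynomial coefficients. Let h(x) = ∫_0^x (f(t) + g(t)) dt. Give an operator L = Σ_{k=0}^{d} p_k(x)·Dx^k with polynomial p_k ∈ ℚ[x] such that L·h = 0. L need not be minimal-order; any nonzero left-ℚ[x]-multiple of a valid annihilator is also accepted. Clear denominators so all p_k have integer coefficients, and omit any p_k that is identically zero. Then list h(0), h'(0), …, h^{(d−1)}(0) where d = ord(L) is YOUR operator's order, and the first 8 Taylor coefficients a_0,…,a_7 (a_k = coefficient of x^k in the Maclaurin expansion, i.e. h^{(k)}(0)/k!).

f: a_k = 1, 3, 9/2, 9/2, 27/8, 81/40, 81/80, 243/560, …
g: a_k = 1, 1, 3, 5, 11, 21, 43, 85, …
L₀ := lclm(L_f,L_g); ord L₀ ≤ 1+1.
h=∫₀ˣh₀: take L = L₀·Dx.
L = (9 + 9·x + 126·x^2 + 72·x^3)·Dx + (3 - 30·x - 51·x^2 + 36·x^3 + 36·x^4)·Dx^2 + (-2 + 9·x + 3·x^2 - 20·x^3 - 12·x^4)·Dx^3  (order 3).
h: a_k = 0, 2, 2, 5/2, 19/8, 23/8, 307/80, 503/80, …
ICs: h(0) = 0, h′(0) = 2, h′′(0) = 4.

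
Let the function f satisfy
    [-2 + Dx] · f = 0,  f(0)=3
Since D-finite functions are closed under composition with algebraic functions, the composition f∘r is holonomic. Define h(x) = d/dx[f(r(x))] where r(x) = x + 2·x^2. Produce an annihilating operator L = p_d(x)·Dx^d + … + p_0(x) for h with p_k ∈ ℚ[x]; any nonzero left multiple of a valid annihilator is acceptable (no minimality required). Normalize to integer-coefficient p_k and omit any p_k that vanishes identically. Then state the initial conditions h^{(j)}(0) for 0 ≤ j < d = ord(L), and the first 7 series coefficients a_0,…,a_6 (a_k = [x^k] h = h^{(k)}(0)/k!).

f: a_k = 3, 6, 6, 4, 2, 4/5, 4/15, …
Change of var in L_f (x↦r) gives L₀.
h=h₀': d/dx-closure on L₀ ⇒ L.
L = (6 + 16·x + 32·x^2) + (-1 - 4·x)·Dx  (order 1).
h: a_k = 6, 36, 84, 200, 324, 2648/5, 10424/15, …
ICs: h(0) = 6.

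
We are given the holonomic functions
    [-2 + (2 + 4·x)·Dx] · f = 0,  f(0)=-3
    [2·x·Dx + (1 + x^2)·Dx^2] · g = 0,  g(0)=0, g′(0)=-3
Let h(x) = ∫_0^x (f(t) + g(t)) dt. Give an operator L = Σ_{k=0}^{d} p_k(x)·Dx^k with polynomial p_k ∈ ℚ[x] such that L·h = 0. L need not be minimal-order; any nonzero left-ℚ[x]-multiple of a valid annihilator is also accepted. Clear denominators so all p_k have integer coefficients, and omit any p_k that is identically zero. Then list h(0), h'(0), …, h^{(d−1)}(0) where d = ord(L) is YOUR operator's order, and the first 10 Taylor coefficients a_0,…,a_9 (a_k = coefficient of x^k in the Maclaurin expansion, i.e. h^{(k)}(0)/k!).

f: a_k = -3, -3, 3/2, -3/2, 15/8, -21/8, 63/16, -99/16, 1287/128, -2145/128, …
g: a_k = 0, -3, 0, 1, 0, -3/5, 0, 3/7, 0, -1/3, …
h₀=f+g: left-lcm gives L₀, ord ≤ 3.
∫: right-multiply L₀ by Dx.
L = (-2 - 10·x + 6·x^2 + 6·x^3)·Dx^2 + (-5 - 8·x - 8·x^2 + 24·x^3 + 21·x^4)·Dx^3 + (-1 + 6·x^2 + 6·x^3 + 7·x^4 + 6·x^5)·Dx^4  (order 4).
h: a_k = 0, -3, -3, 1/2, -1/8, 3/8, -43/80, 9/16, -645/896, 143/128, …
ICs: h(0) = 0, h′(0) = -3, h′′(0) = -6, h′′′(0) = 3.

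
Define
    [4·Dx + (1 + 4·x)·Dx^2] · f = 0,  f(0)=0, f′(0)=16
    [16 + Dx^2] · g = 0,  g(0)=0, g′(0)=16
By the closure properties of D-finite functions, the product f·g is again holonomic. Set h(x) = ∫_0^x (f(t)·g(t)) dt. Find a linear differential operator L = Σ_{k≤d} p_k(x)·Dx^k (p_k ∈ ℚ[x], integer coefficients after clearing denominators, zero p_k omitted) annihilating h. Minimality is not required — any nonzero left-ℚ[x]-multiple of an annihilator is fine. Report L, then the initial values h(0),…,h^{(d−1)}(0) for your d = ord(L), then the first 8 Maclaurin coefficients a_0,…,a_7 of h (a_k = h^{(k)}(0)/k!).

L = (-768 + 6144·x + 77824·x^2 + 262144·x^3 + 262144·x^4)·Dx + (256 + 5120·x + 24576·x^2 + 32768·x^3)·Dx^2 + (1280·x + 10752·x^2 + 32768·x^3 + 32768·x^4)·Dx^3 + (16 + 320·x + 1536·x^2 + 2048·x^3)·Dx^4 + (3 + 56·x + 368·x^2 + 1024·x^3 + 1024·x^4)·Dx^5  (order 5).
h: a_k = 0, 0, 0, 256/3, -128, 2048/15, -4096/9, 90112/63, …
ICs: h(0) = 0, h′(0) = 0, h′′(0) = 0, h′′′(0) = 512, h′′′′(0) = -3072.

f: a_k = 0, 16, -32, 256/3, -256, 4096/5, -8192/3, 65536/7, …
g: a_k = 0, 16, 0, -128/3, 0, 512/15, 0, -4096/315, …
Product ⇒ symmetric product L₀, ord ≤ 4.
∫: right-multiply L₀ by Dx.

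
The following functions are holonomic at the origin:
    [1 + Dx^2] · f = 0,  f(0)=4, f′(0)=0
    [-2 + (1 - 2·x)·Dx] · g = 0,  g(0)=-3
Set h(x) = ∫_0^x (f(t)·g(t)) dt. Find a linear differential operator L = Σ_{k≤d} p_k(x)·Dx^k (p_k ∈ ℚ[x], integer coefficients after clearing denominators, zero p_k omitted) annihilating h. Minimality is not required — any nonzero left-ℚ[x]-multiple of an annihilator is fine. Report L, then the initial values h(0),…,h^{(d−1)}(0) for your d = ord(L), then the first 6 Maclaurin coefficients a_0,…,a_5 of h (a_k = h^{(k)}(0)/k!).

f: a_k = 4, 0, -2, 0, 1/6, 0, …
g: a_k = -3, -6, -12, -24, -48, -96, …
L₀ := L_f ⊗_s L_g (sym. prod.), ord ≤ 2.
Integrate: L := L₀·Dx.
L = (-1 + 2·x)·Dx + 4·Dx^2 + (-1 + 2·x)·Dx^3  (order 3).
h: a_k = 0, -12, -12, -14, -21, -337/10, …
ICs: h(0) = 0, h′(0) = -12, h′′(0) = -24.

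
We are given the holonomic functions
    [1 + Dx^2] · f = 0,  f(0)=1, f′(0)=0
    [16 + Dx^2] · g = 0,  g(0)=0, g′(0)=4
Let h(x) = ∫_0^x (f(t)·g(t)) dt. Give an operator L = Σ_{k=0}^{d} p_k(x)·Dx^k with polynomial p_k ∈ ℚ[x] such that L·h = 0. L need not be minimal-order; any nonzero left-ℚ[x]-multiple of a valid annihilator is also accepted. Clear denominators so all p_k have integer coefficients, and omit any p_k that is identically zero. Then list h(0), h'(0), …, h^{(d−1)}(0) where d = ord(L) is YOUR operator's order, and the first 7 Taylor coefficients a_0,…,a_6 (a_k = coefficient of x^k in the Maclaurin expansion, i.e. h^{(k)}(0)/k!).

L = 225·Dx + 34·Dx^3 + Dx^5  (order 5).
h: a_k = 0, 0, 2, 0, -19/6, 0, 421/180, …
ICs: h(0) = 0, h′(0) = 0, h′′(0) = 4, h′′′(0) = 0, h′′′′(0) = -76.

f: a_k = 1, 0, -1/2, 0, 1/24, 0, -1/720, …
g: a_k = 0, 4, 0, -32/3, 0, 128/15, 0, …
Product ⇒ symmetric product L₀, ord ≤ 4.
∫: right-multiply L₀ by Dx.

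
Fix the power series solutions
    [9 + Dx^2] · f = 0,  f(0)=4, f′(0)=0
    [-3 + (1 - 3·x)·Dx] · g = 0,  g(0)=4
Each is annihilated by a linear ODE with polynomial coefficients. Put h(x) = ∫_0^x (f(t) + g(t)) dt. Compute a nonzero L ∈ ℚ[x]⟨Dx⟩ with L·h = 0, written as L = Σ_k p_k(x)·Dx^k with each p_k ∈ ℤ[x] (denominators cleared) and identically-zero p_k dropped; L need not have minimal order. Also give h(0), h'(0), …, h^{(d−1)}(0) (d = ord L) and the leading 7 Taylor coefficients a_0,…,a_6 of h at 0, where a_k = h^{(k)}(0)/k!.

L = (-63 + 54·x - 81·x^2)·Dx + (9 - 45·x + 81·x^2 - 81·x^3)·Dx^2 + (-7 + 6·x - 9·x^2)·Dx^3 + (1 - 5·x + 9·x^2 - 9·x^3)·Dx^4  (order 4).
h: a_k = 0, 8, 6, 6, 27, 135/2, 162, …
ICs: h(0) = 0, h′(0) = 8, h′′(0) = 12, h′′′(0) = 36.

f: a_k = 4, 0, -18, 0, 27/2, 0, -81/20, …
g: a_k = 4, 12, 36, 108, 324, 972, 2916, …
h₀=f+g: left-lcm gives L₀, ord ≤ 3.
h=∫h₀ ⇒ L = L₀·Dx.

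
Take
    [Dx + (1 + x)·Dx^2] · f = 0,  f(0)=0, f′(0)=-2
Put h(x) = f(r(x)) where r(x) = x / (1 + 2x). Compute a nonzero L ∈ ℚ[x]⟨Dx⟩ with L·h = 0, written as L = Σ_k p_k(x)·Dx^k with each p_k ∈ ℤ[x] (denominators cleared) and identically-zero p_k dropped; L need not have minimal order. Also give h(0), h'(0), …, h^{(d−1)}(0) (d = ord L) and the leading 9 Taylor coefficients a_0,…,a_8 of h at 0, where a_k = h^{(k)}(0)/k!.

f: a_k = 0, -2, 1, -2/3, 1/2, -2/5, 1/3, -2/7, 1/4, …
L₀ from L_f via x↦r, Dx↦r'^{-1}Dx.
L = (5 + 12·x)·Dx + (1 + 5·x + 6·x^2)·Dx^2  (order 2).
h: a_k = 0, -2, 5, -38/3, 65/2, -422/5, 665/3, -4118/7, 6305/4, …
ICs: h(0) = 0, h′(0) = -2.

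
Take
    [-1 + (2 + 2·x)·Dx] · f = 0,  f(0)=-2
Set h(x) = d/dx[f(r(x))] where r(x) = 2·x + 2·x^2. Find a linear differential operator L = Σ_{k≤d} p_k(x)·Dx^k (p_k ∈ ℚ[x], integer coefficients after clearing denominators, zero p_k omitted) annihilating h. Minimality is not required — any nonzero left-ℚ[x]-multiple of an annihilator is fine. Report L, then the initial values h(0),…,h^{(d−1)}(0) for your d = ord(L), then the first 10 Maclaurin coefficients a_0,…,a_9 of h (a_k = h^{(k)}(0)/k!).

f: a_k = -2, -1, 1/4, -1/8, 5/64, -7/128, 21/512, -33/1024, 429/16384, -715/32768, …
Substitute x→r, Dx→(1/r')Dx; clear ⇒ L₀.
h₀' ⇒ L via d/dx closure of L₀.
L = 1 + (-1 - 4·x - 6·x^2 - 4·x^3)·Dx  (order 1).
h: a_k = -2, -2, 3, -3, 5/4, 9/4, -49/8, 61/8, -243/64, -395/64, …
ICs: h(0) = -2.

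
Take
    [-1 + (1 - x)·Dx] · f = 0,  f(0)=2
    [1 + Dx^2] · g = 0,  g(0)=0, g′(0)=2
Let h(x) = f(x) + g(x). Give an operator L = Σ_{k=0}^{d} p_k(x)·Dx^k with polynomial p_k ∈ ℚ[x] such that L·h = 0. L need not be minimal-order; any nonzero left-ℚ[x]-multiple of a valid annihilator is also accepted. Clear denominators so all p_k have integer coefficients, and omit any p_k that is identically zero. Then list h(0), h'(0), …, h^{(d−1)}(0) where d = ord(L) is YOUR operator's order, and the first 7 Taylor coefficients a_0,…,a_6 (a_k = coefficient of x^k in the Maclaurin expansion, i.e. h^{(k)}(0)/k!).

L = (7 - 2·x + x^2) + (-3 + 5·x - 3·x^2 + x^3)·Dx + (7 - 2·x + x^2)·Dx^2 + (-3 + 5·x - 3·x^2 + x^3)·Dx^3  (order 3).
h: a_k = 2, 4, 2, 5/3, 2, 121/60, 2, …
ICs: h(0) = 2, h′(0) = 4, h′′(0) = 4.

f: a_k = 2, 2, 2, 2, 2, 2, 2, …
g: a_k = 0, 2, 0, -1/3, 0, 1/60, 0, …
L₀ := lclm(L_f,L_g); ord L₀ ≤ 1+2.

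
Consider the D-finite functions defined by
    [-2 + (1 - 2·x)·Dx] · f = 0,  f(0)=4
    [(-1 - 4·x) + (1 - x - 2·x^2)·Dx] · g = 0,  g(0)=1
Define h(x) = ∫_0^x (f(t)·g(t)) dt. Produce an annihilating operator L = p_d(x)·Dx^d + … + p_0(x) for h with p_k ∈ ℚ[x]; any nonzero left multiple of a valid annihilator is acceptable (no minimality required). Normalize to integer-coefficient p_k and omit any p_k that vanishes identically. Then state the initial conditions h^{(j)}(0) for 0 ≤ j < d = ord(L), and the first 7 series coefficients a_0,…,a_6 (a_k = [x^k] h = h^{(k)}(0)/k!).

f: a_k = 4, 8, 16, 32, 64, 128, 256, …
g: a_k = 1, 1, 3, 5, 11, 21, 43, …
h₀=f·g: eliminate ⇒ L₀, order ≤ 1·1.
∫: right-multiply L₀ by Dx.
L = (3 + 6·x)·Dx + (-1 + x + 2·x^2)·Dx^2  (order 2).
h: a_k = 0, 4, 6, 12, 23, 228/5, 90, …
ICs: h(0) = 0, h′(0) = 4.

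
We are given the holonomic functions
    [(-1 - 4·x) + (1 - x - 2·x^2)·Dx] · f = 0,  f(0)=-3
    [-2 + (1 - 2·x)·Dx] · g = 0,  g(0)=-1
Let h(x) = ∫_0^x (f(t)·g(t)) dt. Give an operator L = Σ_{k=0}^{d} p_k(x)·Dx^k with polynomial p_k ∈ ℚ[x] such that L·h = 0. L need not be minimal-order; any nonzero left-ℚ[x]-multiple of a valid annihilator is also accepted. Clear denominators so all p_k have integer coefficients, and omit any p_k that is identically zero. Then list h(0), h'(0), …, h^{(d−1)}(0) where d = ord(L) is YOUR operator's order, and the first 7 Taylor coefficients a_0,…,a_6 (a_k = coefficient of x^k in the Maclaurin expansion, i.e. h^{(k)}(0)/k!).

L = (3 + 6·x)·Dx + (-1 + x + 2·x^2)·Dx^2  (order 2).
h: a_k = 0, 3, 9/2, 9, 69/4, 171/5, 135/2, …
ICs: h(0) = 0, h′(0) = 3.

f: a_k = -3, -3, -9, -15, -33, -63, -129, …
g: a_k = -1, -2, -4, -8, -16, -32, -64, …
L₀ := L_f ⊗_s L_g (sym. prod.), ord ≤ 1.
h=∫h₀ ⇒ L = L₀·Dx.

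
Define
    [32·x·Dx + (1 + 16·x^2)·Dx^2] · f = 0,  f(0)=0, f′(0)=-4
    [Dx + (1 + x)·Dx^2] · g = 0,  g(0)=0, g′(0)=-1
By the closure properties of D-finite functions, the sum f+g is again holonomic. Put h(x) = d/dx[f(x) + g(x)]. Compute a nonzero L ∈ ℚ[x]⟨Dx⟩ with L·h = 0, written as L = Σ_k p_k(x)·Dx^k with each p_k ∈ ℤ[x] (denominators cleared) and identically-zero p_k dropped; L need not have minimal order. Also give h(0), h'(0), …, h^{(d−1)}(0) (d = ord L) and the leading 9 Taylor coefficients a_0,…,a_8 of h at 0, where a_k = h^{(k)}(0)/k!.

f: a_k = 0, -4, 0, 64/3, 0, -1024/5, 0, 16384/7, 0, …
g: a_k = 0, -1, 1/2, -1/3, 1/4, -1/5, 1/6, -1/7, 1/8, …
Weyl lclm of L_f,L_g ⇒ L₀ (ord ≤ 4).
Differentiate: ansatz ord ≤ ord L₀ ⇒ L.
L = (-32 - 96·x + 1536·x^2 + 512·x^3) + (-34 - 64·x + 1440·x^2 + 3072·x^3 + 1024·x^4)·Dx + (-1 + 31·x + 32·x^2 + 512·x^3 + 768·x^4 + 256·x^5)·Dx^2  (order 2).
h: a_k = -5, 1, 63, 1, -1025, 1, 16383, 1, -262145, …
ICs: h(0) = -5, h′(0) = 1.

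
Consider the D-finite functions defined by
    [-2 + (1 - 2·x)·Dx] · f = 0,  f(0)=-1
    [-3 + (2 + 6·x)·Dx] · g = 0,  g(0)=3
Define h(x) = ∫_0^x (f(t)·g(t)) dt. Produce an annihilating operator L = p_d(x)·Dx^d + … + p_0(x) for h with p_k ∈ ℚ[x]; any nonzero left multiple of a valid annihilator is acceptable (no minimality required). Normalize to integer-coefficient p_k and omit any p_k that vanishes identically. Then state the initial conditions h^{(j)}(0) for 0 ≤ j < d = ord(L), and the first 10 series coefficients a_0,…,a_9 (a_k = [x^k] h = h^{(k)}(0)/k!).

f: a_k = -1, -2, -4, -8, -16, -32, -64, -128, -256, -512, …
g: a_k = 3, 9/2, -27/8, 81/16, -1215/128, 5103/256, -45927/1024, 216513/2048, -8444007/32768, 42220035/65536, …
L₀ := L_f ⊗_s L_g (sym. prod.), ord ≤ 1.
h=∫h₀ ⇒ L = L₀·Dx.
L = (7 + 6·x)·Dx + (-2 - 2·x + 12·x^2)·Dx^2  (order 2).
h: a_k = 0, -3, -21/4, -47/8, -645/64, -1821/128, -13841/512, -286257/7168, -1361541/16384, -11708435/98304, …
ICs: h(0) = 0, h′(0) = -3.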